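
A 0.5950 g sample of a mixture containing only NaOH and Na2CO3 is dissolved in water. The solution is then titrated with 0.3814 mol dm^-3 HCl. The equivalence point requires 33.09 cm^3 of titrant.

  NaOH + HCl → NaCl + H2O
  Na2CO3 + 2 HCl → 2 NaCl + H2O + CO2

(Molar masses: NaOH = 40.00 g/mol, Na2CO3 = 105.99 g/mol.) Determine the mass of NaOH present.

n(HCl) = 0.03309 × 0.3814 = 0.01262 mol
Let x = n(NaOH), y = n(Na2CO3).
Titrant: 1x + 2y = 0.01262;  mass: 40.00x + 105.99y = 0.5950
Solving, x = 5.681 × 10^-3 mol, y = 3.470 × 10^-3 mol
mass of NaOH = 5.681 × 10^-3 × 40.00 = 0.2272 g

0.2272 g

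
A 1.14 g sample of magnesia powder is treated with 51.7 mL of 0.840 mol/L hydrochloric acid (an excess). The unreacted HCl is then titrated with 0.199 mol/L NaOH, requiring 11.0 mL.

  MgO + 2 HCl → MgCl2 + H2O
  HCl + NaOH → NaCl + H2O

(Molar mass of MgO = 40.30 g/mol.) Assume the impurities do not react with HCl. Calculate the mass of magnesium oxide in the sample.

n(HCl) added = 0.0517 × 0.840 = 0.0434 mol
n(NaOH) used in back-titration = 0.0110 × 0.199 = 2.19 × 10^-3 mol
n(HCl) left over = 2.19 × 10^-3 mol (1:1 ratio)
n(HCl) consumed by analyte = 0.0434 − 2.19 × 10^-3 = 0.0412 mol
From the 1:2 ratio, n(MgO) = 1/2 × 0.0412 = 0.0206 mol
mass of MgO = 0.0206 × 40.30 = 0.831 g

0.831 g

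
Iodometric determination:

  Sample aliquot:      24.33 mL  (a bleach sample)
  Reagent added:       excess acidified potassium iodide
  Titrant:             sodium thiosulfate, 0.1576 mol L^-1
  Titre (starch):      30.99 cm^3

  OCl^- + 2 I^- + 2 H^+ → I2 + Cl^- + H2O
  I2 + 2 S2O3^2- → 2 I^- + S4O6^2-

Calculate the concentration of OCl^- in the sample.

n(S2O3^2-) = 0.03099 × 0.1576 = 4.884 × 10^-3 mol
n(I2) = n(S2O3^2-)/2 = 2.442 × 10^-3 mol
n(OCl^-) in the aliquot = 2.442 × 10^-3 mol (1:1 ratio)
[OCl^-] = 2.442 × 10^-3 / 0.02433 = 0.1004 mol/L

0.1004 mol/L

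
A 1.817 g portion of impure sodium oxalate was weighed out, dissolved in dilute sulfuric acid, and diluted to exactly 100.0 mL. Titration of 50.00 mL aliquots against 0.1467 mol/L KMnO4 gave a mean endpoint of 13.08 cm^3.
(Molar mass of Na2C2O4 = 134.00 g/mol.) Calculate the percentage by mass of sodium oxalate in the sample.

2 MnO4^- + 5 C2O4^2- + 16 H^+ → 2 Mn^2+ + 10 CO2 + 8 H2O
n(KMnO4) per titration = 0.01308 × 0.1467 = 1.919 × 10^-3 mol
From the 5:2 ratio, n(Na2C2O4) in each aliquot = 5/2 × 1.919 × 10^-3 = 4.797 × 10^-3 mol
n(Na2C2O4) in the whole flask = 4.797 × 10^-3 × 100.0/50.00 = 9.594 × 10^-3 mol
mass of Na2C2O4 = 9.594 × 10^-3 × 134.00 = 1.286 g
% Na2C2O4 = 1.286 / 1.817 × 100 = 70.76 %

70.76 %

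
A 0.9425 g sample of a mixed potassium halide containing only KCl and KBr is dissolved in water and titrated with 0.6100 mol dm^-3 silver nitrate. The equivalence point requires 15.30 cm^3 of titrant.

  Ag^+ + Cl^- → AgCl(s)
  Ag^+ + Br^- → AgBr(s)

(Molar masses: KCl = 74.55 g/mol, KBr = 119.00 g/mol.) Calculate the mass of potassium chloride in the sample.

n(AgNO3) = 0.01530 × 0.6100 = 9.333 × 10^-3 mol
Let x = n(KCl), y = n(KBr).
Titrant: 1x + 1y = 9.333 × 10^-3;  mass: 74.55x + 119.00y = 0.9425
Solving, x = 3.782 × 10^-3 mol, y = 5.551 × 10^-3 mol
mass of KCl = 3.782 × 10^-3 × 74.55 = 0.2820 g

0.2820 g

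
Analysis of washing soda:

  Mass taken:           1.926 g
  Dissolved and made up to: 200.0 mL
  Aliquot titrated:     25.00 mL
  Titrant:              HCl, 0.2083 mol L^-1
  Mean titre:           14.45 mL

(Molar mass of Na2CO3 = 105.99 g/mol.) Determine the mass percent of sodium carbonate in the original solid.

66.26 %

Na2CO3 + 2 HCl → 2 NaCl + H2O + CO2
n(HCl) per titration = 0.01445 × 0.2083 = 3.010 × 10^-3 mol
From the 1:2 ratio, n(Na2CO3) in each aliquot = 1/2 × 3.010 × 10^-3 = 1.505 × 10^-3 mol
n(Na2CO3) in the whole flask = 1.505 × 10^-3 × 200.0/25.00 = 0.01204 mol
mass of Na2CO3 = 0.01204 × 105.99 = 1.276 g
% Na2CO3 = 1.276 / 1.926 × 100 = 66.26 %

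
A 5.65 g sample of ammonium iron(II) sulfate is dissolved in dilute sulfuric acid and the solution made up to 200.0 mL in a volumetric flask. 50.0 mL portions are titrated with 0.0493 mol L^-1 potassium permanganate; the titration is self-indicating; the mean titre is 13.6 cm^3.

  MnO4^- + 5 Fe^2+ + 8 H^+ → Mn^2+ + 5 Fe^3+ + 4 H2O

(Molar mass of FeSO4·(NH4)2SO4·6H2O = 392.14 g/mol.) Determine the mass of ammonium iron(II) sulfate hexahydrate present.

5.26 g

n(KMnO4) per titration = 0.0136 × 0.0493 = 6.70 × 10^-4 mol
From the 5:1 ratio, n(FeSO4·(NH4)2SO4·6H2O) in each aliquot = 5/1 × 6.70 × 10^-4 = 3.35 × 10^-3 mol
n(FeSO4·(NH4)2SO4·6H2O) in the whole flask = 3.35 × 10^-3 × 200.0/50.0 = 0.0134 mol
mass of FeSO4·(NH4)2SO4·6H2O = 0.0134 × 392.14 = 5.26 g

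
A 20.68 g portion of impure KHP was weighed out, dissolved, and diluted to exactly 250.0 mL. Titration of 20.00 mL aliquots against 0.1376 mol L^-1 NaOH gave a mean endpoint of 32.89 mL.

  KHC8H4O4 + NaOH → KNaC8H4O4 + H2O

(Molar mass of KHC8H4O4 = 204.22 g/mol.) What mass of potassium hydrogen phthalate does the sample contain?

11.55 g

n(NaOH) per titration = 0.03289 × 0.1376 = 4.526 × 10^-3 mol
n(KHC8H4O4) in each aliquot = 4.526 × 10^-3 mol (1:1 ratio)
n(KHC8H4O4) in the whole flask = 4.526 × 10^-3 × 250.0/20.00 = 0.05657 mol
mass of KHC8H4O4 = 0.05657 × 204.22 = 11.55 g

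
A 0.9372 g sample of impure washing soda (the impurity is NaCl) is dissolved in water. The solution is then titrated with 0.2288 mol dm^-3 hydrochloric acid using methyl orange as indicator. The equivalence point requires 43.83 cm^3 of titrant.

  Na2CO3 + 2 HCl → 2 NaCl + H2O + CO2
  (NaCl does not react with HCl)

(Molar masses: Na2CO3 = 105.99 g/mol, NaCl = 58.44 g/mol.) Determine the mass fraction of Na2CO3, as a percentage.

n(HCl) = 0.04383 × 0.2288 = 0.01003 mol
Let x = n(Na2CO3), y = n(NaCl).
Titrant: 2x = 0.01003;  mass: 105.99x + 58.44y = 0.9372
Solving, x = 5.014 × 10^-3 mol, y = 6.943 × 10^-3 mol
mass of Na2CO3 = 5.014 × 10^-3 × 105.99 = 0.5314 g
% Na2CO3 = 0.5314 / 0.9372 × 100 = 56.71 %

56.71 %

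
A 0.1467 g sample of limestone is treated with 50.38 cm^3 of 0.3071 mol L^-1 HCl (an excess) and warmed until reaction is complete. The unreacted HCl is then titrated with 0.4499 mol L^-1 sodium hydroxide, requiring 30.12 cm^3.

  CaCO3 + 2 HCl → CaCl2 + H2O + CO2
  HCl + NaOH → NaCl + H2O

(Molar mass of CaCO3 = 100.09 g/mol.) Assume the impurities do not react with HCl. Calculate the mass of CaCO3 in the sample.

0.09612 g

n(HCl) added = 0.05038 × 0.3071 = 0.01547 mol
n(NaOH) used in back-titration = 0.03012 × 0.4499 = 0.01355 mol
n(HCl) left over = 0.01355 mol (1:1 ratio)
n(HCl) consumed by analyte = 0.01547 − 0.01355 = 1.921 × 10^-3 mol
From the 1:2 ratio, n(CaCO3) = 1/2 × 1.921 × 10^-3 = 9.604 × 10^-4 mol
mass of CaCO3 = 9.604 × 10^-4 × 100.09 = 0.09612 g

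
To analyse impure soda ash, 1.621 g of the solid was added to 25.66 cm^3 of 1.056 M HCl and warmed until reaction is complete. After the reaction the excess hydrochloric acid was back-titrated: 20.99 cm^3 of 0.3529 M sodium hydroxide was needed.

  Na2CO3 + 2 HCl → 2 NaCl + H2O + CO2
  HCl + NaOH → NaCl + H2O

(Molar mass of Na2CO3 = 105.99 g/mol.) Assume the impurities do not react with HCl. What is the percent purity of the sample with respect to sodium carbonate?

64.37 %

n(HCl) added = 0.02566 × 1.056 = 0.02710 mol
n(NaOH) used in back-titration = 0.02099 × 0.3529 = 7.407 × 10^-3 mol
n(HCl) left over = 7.407 × 10^-3 mol (1:1 ratio)
n(HCl) consumed by analyte = 0.02710 − 7.407 × 10^-3 = 0.01969 mol
From the 1:2 ratio, n(Na2CO3) = 1/2 × 0.01969 = 9.845 × 10^-3 mol
mass of Na2CO3 = 9.845 × 10^-3 × 105.99 = 1.043 g
% Na2CO3 = 1.043 / 1.621 × 100 = 64.37 %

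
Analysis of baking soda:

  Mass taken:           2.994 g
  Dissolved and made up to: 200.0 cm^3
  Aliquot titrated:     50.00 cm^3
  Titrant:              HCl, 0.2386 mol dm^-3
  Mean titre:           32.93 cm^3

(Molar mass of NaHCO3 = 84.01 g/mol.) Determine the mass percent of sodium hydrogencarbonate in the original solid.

NaHCO3 + HCl → NaCl + H2O + CO2
n(HCl) per titration = 0.03293 × 0.2386 = 7.857 × 10^-3 mol
n(NaHCO3) in each aliquot = 7.857 × 10^-3 mol (1:1 ratio)
n(NaHCO3) in the whole flask = 7.857 × 10^-3 × 200.0/50.00 = 0.03143 mol
mass of NaHCO3 = 0.03143 × 84.01 = 2.640 g
% NaHCO3 = 2.640 / 2.994 × 100 = 88.19 %

88.19 %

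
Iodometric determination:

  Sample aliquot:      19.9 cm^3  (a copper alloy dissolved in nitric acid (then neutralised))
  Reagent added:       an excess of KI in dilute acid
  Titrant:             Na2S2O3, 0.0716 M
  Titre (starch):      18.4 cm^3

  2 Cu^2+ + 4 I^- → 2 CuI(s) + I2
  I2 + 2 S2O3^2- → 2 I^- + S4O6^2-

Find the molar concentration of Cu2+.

0.0662 M

n(S2O3^2-) = 0.0184 × 0.0716 = 1.32 × 10^-3 mol
n(I2) = n(S2O3^2-)/2 = 6.59 × 10^-4 mol
From the 2:1 ratio, n(Cu2+) in the aliquot = 2/1 × 6.59 × 10^-4 = 1.32 × 10^-3 mol
[Cu2+] = 1.32 × 10^-3 / 0.0199 = 0.0662 mol/L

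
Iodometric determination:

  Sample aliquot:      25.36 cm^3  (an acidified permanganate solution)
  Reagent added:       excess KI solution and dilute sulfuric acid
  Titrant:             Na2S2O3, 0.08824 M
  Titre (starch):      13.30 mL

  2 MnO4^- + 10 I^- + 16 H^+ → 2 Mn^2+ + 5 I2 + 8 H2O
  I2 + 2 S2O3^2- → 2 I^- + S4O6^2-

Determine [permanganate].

0.009255 M

n(S2O3^2-) = 0.01330 × 0.08824 = 1.174 × 10^-3 mol
n(I2) = n(S2O3^2-)/2 = 5.868 × 10^-4 mol
From the 2:5 ratio, n(MnO4^-) in the aliquot = 2/5 × 5.868 × 10^-4 = 2.347 × 10^-4 mol
[MnO4^-] = 2.347 × 10^-4 / 0.02536 = 0.009255 mol/L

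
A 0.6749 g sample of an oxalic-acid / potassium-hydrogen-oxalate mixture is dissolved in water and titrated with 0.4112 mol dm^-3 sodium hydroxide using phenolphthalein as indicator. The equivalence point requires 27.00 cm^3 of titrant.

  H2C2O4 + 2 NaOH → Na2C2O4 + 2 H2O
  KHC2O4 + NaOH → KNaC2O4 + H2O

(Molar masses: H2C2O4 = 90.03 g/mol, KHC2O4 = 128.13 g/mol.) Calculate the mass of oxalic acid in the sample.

0.4049 g

n(NaOH) = 0.02700 × 0.4112 = 0.01110 mol
Let x = n(H2C2O4), y = n(KHC2O4).
Titrant: 2x + 1y = 0.01110;  mass: 90.03x + 128.13y = 0.6749
Solving, x = 4.498 × 10^-3 mol, y = 2.107 × 10^-3 mol
mass of H2C2O4 = 4.498 × 10^-3 × 90.03 = 0.4049 g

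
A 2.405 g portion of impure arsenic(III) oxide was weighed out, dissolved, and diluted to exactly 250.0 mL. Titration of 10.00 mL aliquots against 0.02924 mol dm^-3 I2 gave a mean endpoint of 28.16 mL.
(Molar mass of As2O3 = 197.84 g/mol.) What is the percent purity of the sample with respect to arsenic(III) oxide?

84.67 %

As2O3 + 2 I2 + 2 H2O → As2O5 + 4 HI
n(I2) per titration = 0.02816 × 0.02924 = 8.234 × 10^-4 mol
From the 1:2 ratio, n(As2O3) in each aliquot = 1/2 × 8.234 × 10^-4 = 4.117 × 10^-4 mol
n(As2O3) in the whole flask = 4.117 × 10^-4 × 250.0/10.00 = 0.01029 mol
mass of As2O3 = 0.01029 × 197.84 = 2.036 g
% As2O3 = 2.036 / 2.405 × 100 = 84.67 %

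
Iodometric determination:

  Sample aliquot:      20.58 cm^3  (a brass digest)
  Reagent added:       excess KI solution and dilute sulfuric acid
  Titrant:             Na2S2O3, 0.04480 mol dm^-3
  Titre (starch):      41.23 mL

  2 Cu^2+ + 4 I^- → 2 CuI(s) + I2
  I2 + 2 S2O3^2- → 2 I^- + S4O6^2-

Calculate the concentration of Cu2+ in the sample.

n(S2O3^2-) = 0.04123 × 0.04480 = 1.847 × 10^-3 mol
n(I2) = n(S2O3^2-)/2 = 9.236 × 10^-4 mol
From the 2:1 ratio, n(Cu2+) in the aliquot = 2/1 × 9.236 × 10^-4 = 1.847 × 10^-3 mol
[Cu2+] = 1.847 × 10^-3 / 0.02058 = 0.08975 mol/L

0.08975 mol/L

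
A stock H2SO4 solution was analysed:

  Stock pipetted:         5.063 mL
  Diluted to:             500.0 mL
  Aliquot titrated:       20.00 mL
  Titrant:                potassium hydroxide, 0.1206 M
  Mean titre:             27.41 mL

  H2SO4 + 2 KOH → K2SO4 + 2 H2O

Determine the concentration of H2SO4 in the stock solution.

8.161 M

n(KOH) = 0.02741 × 0.1206 = 3.306 × 10^-3 mol
From the 1:2 ratio, n(H2SO4) in the aliquot = 1/2 × 3.306 × 10^-3 = 1.653 × 10^-3 mol
[H2SO4]_dilute = 1.653 × 10^-3 / 0.02000 = 0.08264 mol/L
Dilution factor = 500.0 / 5.063 = 98.76
[H2SO4]_stock = 0.08264 × 98.76 = 8.161 mol/L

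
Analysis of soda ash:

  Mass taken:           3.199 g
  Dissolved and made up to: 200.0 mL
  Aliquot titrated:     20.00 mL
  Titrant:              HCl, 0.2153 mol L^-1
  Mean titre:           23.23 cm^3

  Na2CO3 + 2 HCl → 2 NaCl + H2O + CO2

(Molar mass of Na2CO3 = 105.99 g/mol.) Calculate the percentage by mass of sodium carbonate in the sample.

n(HCl) per titration = 0.02323 × 0.2153 = 5.001 × 10^-3 mol
From the 1:2 ratio, n(Na2CO3) in each aliquot = 1/2 × 5.001 × 10^-3 = 2.501 × 10^-3 mol
n(Na2CO3) in the whole flask = 2.501 × 10^-3 × 200.0/20.00 = 0.02501 mol
mass of Na2CO3 = 0.02501 × 105.99 = 2.651 g
% Na2CO3 = 2.651 / 3.199 × 100 = 82.85 %

82.85 %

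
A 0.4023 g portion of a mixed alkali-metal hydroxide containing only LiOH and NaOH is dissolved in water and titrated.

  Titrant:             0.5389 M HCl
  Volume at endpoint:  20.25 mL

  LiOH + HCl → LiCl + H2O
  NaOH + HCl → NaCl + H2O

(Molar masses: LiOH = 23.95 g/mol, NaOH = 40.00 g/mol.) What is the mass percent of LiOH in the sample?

12.69 %

n(HCl) = 0.02025 × 0.5389 = 0.01091 mol
Let x = n(LiOH), y = n(NaOH).
Titrant: 1x + 1y = 0.01091;  mass: 23.95x + 40.00y = 0.4023
Solving, x = 2.131 × 10^-3 mol, y = 8.781 × 10^-3 mol
mass of LiOH = 2.131 × 10^-3 × 23.95 = 0.05105 g
% LiOH = 0.05105 / 0.4023 × 100 = 12.69 %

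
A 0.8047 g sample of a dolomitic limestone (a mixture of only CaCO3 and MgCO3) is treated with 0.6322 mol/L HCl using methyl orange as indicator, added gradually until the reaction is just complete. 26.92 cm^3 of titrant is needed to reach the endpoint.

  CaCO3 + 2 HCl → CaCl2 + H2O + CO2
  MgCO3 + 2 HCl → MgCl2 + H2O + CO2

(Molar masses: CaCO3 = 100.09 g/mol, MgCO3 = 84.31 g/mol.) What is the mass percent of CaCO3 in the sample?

68.79 %

n(HCl) = 0.02692 × 0.6322 = 0.01702 mol
Let x = n(CaCO3), y = n(MgCO3).
Titrant: 2x + 2y = 0.01702;  mass: 100.09x + 84.31y = 0.8047
Solving, x = 5.531 × 10^-3 mol, y = 2.979 × 10^-3 mol
mass of CaCO3 = 5.531 × 10^-3 × 100.09 = 0.5535 g
% CaCO3 = 0.5535 / 0.8047 × 100 = 68.79 %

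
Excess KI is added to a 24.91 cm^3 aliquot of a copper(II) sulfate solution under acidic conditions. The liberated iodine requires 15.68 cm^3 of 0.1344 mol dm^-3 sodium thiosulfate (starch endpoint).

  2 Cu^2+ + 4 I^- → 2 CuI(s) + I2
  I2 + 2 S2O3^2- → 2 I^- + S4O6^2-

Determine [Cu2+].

n(S2O3^2-) = 0.01568 × 0.1344 = 2.107 × 10^-3 mol
n(I2) = n(S2O3^2-)/2 = 1.054 × 10^-3 mol
From the 2:1 ratio, n(Cu2+) in the aliquot = 2/1 × 1.054 × 10^-3 = 2.107 × 10^-3 mol
[Cu2+] = 2.107 × 10^-3 / 0.02491 = 0.08460 mol/L

0.08460 mol/L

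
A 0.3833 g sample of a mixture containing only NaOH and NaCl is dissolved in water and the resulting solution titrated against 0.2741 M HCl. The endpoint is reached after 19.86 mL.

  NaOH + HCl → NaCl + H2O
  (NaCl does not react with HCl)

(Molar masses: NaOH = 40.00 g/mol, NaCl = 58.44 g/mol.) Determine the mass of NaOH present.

0.2177 g

n(HCl) = 0.01986 × 0.2741 = 5.444 × 10^-3 mol
Let x = n(NaOH), y = n(NaCl).
Titrant: 1x = 5.444 × 10^-3;  mass: 40.00x + 58.44y = 0.3833
Solving, x = 5.444 × 10^-3 mol, y = 2.833 × 10^-3 mol
mass of NaOH = 5.444 × 10^-3 × 40.00 = 0.2177 g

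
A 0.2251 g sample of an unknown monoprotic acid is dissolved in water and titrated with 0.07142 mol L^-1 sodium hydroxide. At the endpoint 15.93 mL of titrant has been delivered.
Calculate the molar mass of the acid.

197.9 g/mol

n(NaOH) = 0.01593 L × 0.07142 mol/L = 1.138 × 10^-3 mol
n(HA) = 1.138 × 10^-3 mol (1:1 ratio)
M = m / n = 0.2251 g / 1.138 × 10^-3 mol = 197.9 g/mol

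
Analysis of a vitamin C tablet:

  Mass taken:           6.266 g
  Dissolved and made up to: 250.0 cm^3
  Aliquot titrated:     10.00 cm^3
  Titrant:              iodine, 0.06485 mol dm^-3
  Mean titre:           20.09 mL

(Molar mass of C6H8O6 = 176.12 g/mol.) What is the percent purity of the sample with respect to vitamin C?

C6H8O6 + I2 → C6H6O6 + 2 HI
n(I2) per titration = 0.02009 × 0.06485 = 1.303 × 10^-3 mol
n(C6H8O6) in each aliquot = 1.303 × 10^-3 mol (1:1 ratio)
n(C6H8O6) in the whole flask = 1.303 × 10^-3 × 250.0/10.00 = 0.03257 mol
mass of C6H8O6 = 0.03257 × 176.12 = 5.736 g
% C6H8O6 = 5.736 / 6.266 × 100 = 91.55 %

91.55 %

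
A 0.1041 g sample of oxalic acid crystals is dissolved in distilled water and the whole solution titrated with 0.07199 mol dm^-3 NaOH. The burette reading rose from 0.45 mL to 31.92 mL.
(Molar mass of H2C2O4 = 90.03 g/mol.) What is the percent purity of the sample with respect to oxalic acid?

H2C2O4 + 2 NaOH → Na2C2O4 + 2 H2O
n(NaOH) = 0.03147 L × 0.07199 mol/L = 2.266 × 10^-3 mol
From the 1:2 ratio, n(H2C2O4) = 1/2 × 2.266 × 10^-3 = 1.133 × 10^-3 mol
mass of H2C2O4 = 1.133 × 10^-3 × 90.03 g/mol = 0.1020 g
% H2C2O4 = 0.1020 / 0.1041 × 100 = 97.97 %

97.97 %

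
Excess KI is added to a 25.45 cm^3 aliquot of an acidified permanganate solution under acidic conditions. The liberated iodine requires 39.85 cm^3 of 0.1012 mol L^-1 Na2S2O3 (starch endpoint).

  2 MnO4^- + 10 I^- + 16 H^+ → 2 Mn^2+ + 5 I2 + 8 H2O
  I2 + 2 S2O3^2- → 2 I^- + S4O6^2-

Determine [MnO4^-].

0.03169 mol/L

n(S2O3^2-) = 0.03985 × 0.1012 = 4.033 × 10^-3 mol
n(I2) = n(S2O3^2-)/2 = 2.016 × 10^-3 mol
From the 2:5 ratio, n(MnO4^-) in the aliquot = 2/5 × 2.016 × 10^-3 = 8.066 × 10^-4 mol
[MnO4^-] = 8.066 × 10^-4 / 0.02545 = 0.03169 mol/L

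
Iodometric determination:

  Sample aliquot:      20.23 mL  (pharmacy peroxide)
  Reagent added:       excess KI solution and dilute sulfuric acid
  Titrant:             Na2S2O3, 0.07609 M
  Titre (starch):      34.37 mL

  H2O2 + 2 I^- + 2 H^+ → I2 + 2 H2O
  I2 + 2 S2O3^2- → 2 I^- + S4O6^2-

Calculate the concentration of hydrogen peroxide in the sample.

0.06464 M

n(S2O3^2-) = 0.03437 × 0.07609 = 2.615 × 10^-3 mol
n(I2) = n(S2O3^2-)/2 = 1.308 × 10^-3 mol
n(H2O2) in the aliquot = 1.308 × 10^-3 mol (1:1 ratio)
[H2O2] = 1.308 × 10^-3 / 0.02023 = 0.06464 mol/L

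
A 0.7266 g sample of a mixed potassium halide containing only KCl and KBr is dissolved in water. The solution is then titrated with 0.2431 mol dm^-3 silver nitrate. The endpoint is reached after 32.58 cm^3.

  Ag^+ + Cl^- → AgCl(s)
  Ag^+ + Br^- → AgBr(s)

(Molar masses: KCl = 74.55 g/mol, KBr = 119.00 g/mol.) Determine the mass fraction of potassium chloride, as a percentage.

n(AgNO3) = 0.03258 × 0.2431 = 7.920 × 10^-3 mol
Let x = n(KCl), y = n(KBr).
Titrant: 1x + 1y = 7.920 × 10^-3;  mass: 74.55x + 119.00y = 0.7266
Solving, x = 4.857 × 10^-3 mol, y = 3.063 × 10^-3 mol
mass of KCl = 4.857 × 10^-3 × 74.55 = 0.3621 g
% KCl = 0.3621 / 0.7266 × 100 = 49.84 %

49.84 %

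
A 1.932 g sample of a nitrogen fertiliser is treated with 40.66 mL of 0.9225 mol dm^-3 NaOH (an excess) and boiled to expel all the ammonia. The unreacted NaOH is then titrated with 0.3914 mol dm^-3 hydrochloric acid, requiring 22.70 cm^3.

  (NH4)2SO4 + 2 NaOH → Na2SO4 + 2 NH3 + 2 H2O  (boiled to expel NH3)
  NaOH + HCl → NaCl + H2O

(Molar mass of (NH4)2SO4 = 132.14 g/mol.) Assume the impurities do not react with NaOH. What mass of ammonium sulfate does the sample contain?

1.891 g

n(NaOH) added = 0.04066 × 0.9225 = 0.03751 mol
n(HCl) used in back-titration = 0.02270 × 0.3914 = 8.885 × 10^-3 mol
n(NaOH) left over = 8.885 × 10^-3 mol (1:1 ratio)
n(NaOH) consumed by analyte = 0.03751 − 8.885 × 10^-3 = 0.02862 mol
From the 1:2 ratio, n((NH4)2SO4) = 1/2 × 0.02862 = 0.01431 mol
mass of (NH4)2SO4 = 0.01431 × 132.14 = 1.891 g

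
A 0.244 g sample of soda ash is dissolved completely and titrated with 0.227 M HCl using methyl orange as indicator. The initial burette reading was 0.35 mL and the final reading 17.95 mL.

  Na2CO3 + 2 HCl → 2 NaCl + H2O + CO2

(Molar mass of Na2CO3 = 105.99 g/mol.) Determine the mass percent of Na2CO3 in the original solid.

n(HCl) = 0.0176 L × 0.227 mol/L = 4.00 × 10^-3 mol
From the 1:2 ratio, n(Na2CO3) = 1/2 × 4.00 × 10^-3 = 2.00 × 10^-3 mol
mass of Na2CO3 = 2.00 × 10^-3 × 105.99 g/mol = 0.212 g
% Na2CO3 = 0.212 / 0.244 × 100 = 86.8 %

86.8 %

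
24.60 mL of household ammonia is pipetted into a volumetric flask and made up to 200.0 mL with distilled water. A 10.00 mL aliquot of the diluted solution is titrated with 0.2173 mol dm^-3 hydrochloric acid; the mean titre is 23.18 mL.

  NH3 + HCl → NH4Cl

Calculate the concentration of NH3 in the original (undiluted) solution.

n(HCl) = 0.02318 × 0.2173 = 5.037 × 10^-3 mol
n(NH3) in the aliquot = 5.037 × 10^-3 mol (1:1 ratio)
[NH3]_dilute = 5.037 × 10^-3 / 0.01000 = 0.5037 mol/L
Dilution factor = 200.0 / 24.60 = 8.130
[NH3]_stock = 0.5037 × 8.130 = 4.095 mol/L

4.095 mol/L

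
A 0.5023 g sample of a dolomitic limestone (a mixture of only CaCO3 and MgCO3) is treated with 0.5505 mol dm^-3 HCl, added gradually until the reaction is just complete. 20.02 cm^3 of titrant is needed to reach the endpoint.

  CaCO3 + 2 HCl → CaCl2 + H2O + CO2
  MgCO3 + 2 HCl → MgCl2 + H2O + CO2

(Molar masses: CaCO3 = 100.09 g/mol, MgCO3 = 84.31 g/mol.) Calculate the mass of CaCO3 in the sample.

n(HCl) = 0.02002 × 0.5505 = 0.01102 mol
Let x = n(CaCO3), y = n(MgCO3).
Titrant: 2x + 2y = 0.01102;  mass: 100.09x + 84.31y = 0.5023
Solving, x = 2.390 × 10^-3 mol, y = 3.121 × 10^-3 mol
mass of CaCO3 = 2.390 × 10^-3 × 100.09 = 0.2392 g

0.2392 g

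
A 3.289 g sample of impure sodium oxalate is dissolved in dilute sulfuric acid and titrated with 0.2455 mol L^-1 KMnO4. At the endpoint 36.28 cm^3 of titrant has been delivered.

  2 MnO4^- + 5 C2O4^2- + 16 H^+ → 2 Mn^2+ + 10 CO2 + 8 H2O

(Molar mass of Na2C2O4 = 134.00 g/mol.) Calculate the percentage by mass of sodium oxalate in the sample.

n(KMnO4) = 0.03628 L × 0.2455 mol/L = 8.907 × 10^-3 mol
From the 5:2 ratio, n(Na2C2O4) = 5/2 × 8.907 × 10^-3 = 0.02227 mol
mass of Na2C2O4 = 0.02227 × 134.00 g/mol = 2.984 g
% Na2C2O4 = 2.984 / 3.289 × 100 = 90.72 %

90.72 %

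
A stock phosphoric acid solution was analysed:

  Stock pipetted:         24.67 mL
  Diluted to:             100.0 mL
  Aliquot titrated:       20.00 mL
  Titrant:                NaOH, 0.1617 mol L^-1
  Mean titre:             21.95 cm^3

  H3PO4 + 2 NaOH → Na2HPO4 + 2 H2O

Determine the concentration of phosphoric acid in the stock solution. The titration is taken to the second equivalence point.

n(NaOH) = 0.02195 × 0.1617 = 3.549 × 10^-3 mol
From the 1:2 ratio, n(H3PO4) in the aliquot = 1/2 × 3.549 × 10^-3 = 1.775 × 10^-3 mol
[H3PO4]_dilute = 1.775 × 10^-3 / 0.02000 = 0.08873 mol/L
Dilution factor = 100.0 / 24.67 = 4.054
[H3PO4]_stock = 0.08873 × 4.054 = 0.3597 mol/L

0.3597 mol/L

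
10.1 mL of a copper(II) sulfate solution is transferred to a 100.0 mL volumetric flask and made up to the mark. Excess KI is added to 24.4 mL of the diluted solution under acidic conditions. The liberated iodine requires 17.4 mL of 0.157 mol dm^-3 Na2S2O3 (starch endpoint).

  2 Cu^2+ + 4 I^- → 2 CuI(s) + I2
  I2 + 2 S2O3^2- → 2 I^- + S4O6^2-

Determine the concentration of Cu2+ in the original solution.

n(S2O3^2-) = 0.0174 × 0.157 = 2.73 × 10^-3 mol
n(I2) = n(S2O3^2-)/2 = 1.37 × 10^-3 mol
From the 2:1 ratio, n(Cu2+) in the aliquot = 2/1 × 1.37 × 10^-3 = 2.73 × 10^-3 mol
[Cu2+]_dilute = 2.73 × 10^-3 / 0.0244 = 0.112 mol/L
[Cu2+]_original = 0.112 × 100.0/10.1 = 1.11 mol/L

1.11 mol/L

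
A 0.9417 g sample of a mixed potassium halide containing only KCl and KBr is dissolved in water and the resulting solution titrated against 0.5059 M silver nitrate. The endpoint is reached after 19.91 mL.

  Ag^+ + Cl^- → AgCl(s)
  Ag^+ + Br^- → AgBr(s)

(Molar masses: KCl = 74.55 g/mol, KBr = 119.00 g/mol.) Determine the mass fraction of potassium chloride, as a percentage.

n(AgNO3) = 0.01991 × 0.5059 = 0.01007 mol
Let x = n(KCl), y = n(KBr).
Titrant: 1x + 1y = 0.01007;  mass: 74.55x + 119.00y = 0.9417
Solving, x = 5.780 × 10^-3 mol, y = 4.292 × 10^-3 mol
mass of KCl = 5.780 × 10^-3 × 74.55 = 0.4309 g
% KCl = 0.4309 / 0.9417 × 100 = 45.76 %

45.76 %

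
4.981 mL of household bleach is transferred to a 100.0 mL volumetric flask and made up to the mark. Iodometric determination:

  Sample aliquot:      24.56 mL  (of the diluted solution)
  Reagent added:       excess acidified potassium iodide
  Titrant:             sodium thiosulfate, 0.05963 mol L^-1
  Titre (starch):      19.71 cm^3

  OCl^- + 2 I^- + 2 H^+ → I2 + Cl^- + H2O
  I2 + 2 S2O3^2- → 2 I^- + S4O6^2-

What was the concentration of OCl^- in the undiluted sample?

0.4804 mol/L

n(S2O3^2-) = 0.01971 × 0.05963 = 1.175 × 10^-3 mol
n(I2) = n(S2O3^2-)/2 = 5.877 × 10^-4 mol
n(OCl^-) in the aliquot = 5.877 × 10^-4 mol (1:1 ratio)
[OCl^-]_dilute = 5.877 × 10^-4 / 0.02456 = 0.02393 mol/L
[OCl^-]_original = 0.02393 × 100.0/4.981 = 0.4804 mol/L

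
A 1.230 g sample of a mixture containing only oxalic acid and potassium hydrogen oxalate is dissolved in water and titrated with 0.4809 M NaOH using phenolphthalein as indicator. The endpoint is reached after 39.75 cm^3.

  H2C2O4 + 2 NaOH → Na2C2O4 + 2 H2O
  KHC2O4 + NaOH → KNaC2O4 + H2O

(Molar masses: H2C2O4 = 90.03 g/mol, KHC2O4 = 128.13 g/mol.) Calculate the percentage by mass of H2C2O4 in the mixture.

53.69 %

n(NaOH) = 0.03975 × 0.4809 = 0.01912 mol
Let x = n(H2C2O4), y = n(KHC2O4).
Titrant: 2x + 1y = 0.01912;  mass: 90.03x + 128.13y = 1.230
Solving, x = 7.335 × 10^-3 mol, y = 4.446 × 10^-3 mol
mass of H2C2O4 = 7.335 × 10^-3 × 90.03 = 0.6604 g
% H2C2O4 = 0.6604 / 1.230 × 100 = 53.69 %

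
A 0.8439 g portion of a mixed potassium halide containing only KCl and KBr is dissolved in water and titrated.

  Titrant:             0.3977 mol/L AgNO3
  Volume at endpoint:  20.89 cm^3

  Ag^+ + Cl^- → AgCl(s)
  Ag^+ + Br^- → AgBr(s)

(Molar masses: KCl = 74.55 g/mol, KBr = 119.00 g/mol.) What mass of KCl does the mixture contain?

0.2428 g

n(AgNO3) = 0.02089 × 0.3977 = 8.308 × 10^-3 mol
Let x = n(KCl), y = n(KBr).
Titrant: 1x + 1y = 8.308 × 10^-3;  mass: 74.55x + 119.00y = 0.8439
Solving, x = 3.256 × 10^-3 mol, y = 5.052 × 10^-3 mol
mass of KCl = 3.256 × 10^-3 × 74.55 = 0.2428 g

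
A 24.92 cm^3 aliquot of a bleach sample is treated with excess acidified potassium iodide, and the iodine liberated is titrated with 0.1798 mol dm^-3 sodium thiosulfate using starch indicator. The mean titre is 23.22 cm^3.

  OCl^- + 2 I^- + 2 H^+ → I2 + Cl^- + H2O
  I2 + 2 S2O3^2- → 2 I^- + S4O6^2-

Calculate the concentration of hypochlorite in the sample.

0.08377 mol/L

n(S2O3^2-) = 0.02322 × 0.1798 = 4.175 × 10^-3 mol
n(I2) = n(S2O3^2-)/2 = 2.087 × 10^-3 mol
n(OCl^-) in the aliquot = 2.087 × 10^-3 mol (1:1 ratio)
[OCl^-] = 2.087 × 10^-3 / 0.02492 = 0.08377 mol/L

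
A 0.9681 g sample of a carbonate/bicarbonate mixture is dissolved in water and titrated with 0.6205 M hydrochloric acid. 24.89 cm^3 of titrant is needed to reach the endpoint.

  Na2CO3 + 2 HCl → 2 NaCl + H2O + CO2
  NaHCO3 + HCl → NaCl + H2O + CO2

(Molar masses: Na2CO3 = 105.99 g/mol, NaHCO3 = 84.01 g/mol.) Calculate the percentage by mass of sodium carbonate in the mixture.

58.13 %

n(HCl) = 0.02489 × 0.6205 = 0.01544 mol
Let x = n(Na2CO3), y = n(NaHCO3).
Titrant: 2x + 1y = 0.01544;  mass: 105.99x + 84.01y = 0.9681
Solving, x = 5.310 × 10^-3 mol, y = 4.825 × 10^-3 mol
mass of Na2CO3 = 5.310 × 10^-3 × 105.99 = 0.5628 g
% Na2CO3 = 0.5628 / 0.9681 × 100 = 58.13 %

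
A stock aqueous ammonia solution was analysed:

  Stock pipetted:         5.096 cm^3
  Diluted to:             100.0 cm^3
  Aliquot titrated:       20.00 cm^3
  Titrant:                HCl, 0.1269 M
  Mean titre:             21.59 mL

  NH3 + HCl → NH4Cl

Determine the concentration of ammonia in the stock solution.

2.688 M

n(HCl) = 0.02159 × 0.1269 = 2.740 × 10^-3 mol
n(NH3) in the aliquot = 2.740 × 10^-3 mol (1:1 ratio)
[NH3]_dilute = 2.740 × 10^-3 / 0.02000 = 0.1370 mol/L
Dilution factor = 100.0 / 5.096 = 19.62
[NH3]_stock = 0.1370 × 19.62 = 2.688 mol/L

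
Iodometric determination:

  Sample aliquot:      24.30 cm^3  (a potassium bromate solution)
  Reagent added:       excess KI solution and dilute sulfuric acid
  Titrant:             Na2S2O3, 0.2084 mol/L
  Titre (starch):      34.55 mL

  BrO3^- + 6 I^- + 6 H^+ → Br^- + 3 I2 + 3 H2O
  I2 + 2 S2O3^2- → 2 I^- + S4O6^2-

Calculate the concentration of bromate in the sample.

n(S2O3^2-) = 0.03455 × 0.2084 = 7.200 × 10^-3 mol
n(I2) = n(S2O3^2-)/2 = 3.600 × 10^-3 mol
From the 1:3 ratio, n(BrO3^-) in the aliquot = 1/3 × 3.600 × 10^-3 = 1.200 × 10^-3 mol
[BrO3^-] = 1.200 × 10^-3 / 0.02430 = 0.04938 mol/L

0.04938 mol/L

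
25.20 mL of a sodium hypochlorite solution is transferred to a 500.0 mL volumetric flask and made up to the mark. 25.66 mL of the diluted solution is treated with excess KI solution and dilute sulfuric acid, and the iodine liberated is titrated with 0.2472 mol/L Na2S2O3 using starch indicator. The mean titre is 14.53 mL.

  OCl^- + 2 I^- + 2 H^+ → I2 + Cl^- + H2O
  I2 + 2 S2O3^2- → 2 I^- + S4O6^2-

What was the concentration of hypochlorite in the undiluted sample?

1.389 mol/L

n(S2O3^2-) = 0.01453 × 0.2472 = 3.592 × 10^-3 mol
n(I2) = n(S2O3^2-)/2 = 1.796 × 10^-3 mol
n(OCl^-) in the aliquot = 1.796 × 10^-3 mol (1:1 ratio)
[OCl^-]_dilute = 1.796 × 10^-3 / 0.02566 = 0.06999 mol/L
[OCl^-]_original = 0.06999 × 500.0/25.20 = 1.389 mol/L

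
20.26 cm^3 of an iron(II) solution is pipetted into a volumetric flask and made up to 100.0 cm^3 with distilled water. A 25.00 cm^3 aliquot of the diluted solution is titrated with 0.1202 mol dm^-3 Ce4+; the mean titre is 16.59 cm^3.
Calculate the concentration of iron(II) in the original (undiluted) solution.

Ce^4+ + Fe^2+ → Ce^3+ + Fe^3+
n(Ce4+) = 0.01659 × 0.1202 = 1.994 × 10^-3 mol
n(Fe2+) in the aliquot = 1.994 × 10^-3 mol (1:1 ratio)
[Fe2+]_dilute = 1.994 × 10^-3 / 0.02500 = 0.07976 mol/L
Dilution factor = 100.0 / 20.26 = 4.936
[Fe2+]_stock = 0.07976 × 4.936 = 0.3937 mol/L

0.3937 mol/L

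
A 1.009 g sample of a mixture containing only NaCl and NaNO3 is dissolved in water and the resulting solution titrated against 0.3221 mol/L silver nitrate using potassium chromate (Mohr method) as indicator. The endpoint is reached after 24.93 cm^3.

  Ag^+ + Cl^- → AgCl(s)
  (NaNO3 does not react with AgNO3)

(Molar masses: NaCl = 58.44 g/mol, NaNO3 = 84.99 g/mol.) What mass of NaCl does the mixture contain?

n(AgNO3) = 0.02493 × 0.3221 = 8.030 × 10^-3 mol
Let x = n(NaCl), y = n(NaNO3).
Titrant: 1x = 8.030 × 10^-3;  mass: 58.44x + 84.99y = 1.009
Solving, x = 8.030 × 10^-3 mol, y = 6.351 × 10^-3 mol
mass of NaCl = 8.030 × 10^-3 × 58.44 = 0.4693 g

0.4693 g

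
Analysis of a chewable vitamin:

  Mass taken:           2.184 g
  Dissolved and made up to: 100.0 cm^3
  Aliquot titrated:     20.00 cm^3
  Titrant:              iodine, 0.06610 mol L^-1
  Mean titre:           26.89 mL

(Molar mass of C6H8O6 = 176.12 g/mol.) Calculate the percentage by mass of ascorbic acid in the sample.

C6H8O6 + I2 → C6H6O6 + 2 HI
n(I2) per titration = 0.02689 × 0.06610 = 1.777 × 10^-3 mol
n(C6H8O6) in each aliquot = 1.777 × 10^-3 mol (1:1 ratio)
n(C6H8O6) in the whole flask = 1.777 × 10^-3 × 100.0/20.00 = 8.887 × 10^-3 mol
mass of C6H8O6 = 8.887 × 10^-3 × 176.12 = 1.565 g
% C6H8O6 = 1.565 / 2.184 × 100 = 71.67 %

71.67 %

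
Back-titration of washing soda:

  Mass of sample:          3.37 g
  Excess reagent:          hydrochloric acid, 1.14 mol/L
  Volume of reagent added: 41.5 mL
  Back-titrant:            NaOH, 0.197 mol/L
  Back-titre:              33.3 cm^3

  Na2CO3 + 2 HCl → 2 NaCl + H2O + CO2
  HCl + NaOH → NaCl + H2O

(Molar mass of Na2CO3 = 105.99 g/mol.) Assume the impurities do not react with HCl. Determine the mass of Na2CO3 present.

n(HCl) added = 0.0415 × 1.14 = 0.0473 mol
n(NaOH) used in back-titration = 0.0333 × 0.197 = 6.56 × 10^-3 mol
n(HCl) left over = 6.56 × 10^-3 mol (1:1 ratio)
n(HCl) consumed by analyte = 0.0473 − 6.56 × 10^-3 = 0.0407 mol
From the 1:2 ratio, n(Na2CO3) = 1/2 × 0.0407 = 0.0204 mol
mass of Na2CO3 = 0.0204 × 105.99 = 2.16 g

2.16 g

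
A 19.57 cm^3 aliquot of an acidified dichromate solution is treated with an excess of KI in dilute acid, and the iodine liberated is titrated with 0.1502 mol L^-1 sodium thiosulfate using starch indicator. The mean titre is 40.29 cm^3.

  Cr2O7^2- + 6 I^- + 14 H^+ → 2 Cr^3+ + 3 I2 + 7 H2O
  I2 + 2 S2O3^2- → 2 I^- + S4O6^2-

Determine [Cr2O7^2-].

n(S2O3^2-) = 0.04029 × 0.1502 = 6.052 × 10^-3 mol
n(I2) = n(S2O3^2-)/2 = 3.026 × 10^-3 mol
From the 1:3 ratio, n(Cr2O7^2-) in the aliquot = 1/3 × 3.026 × 10^-3 = 1.009 × 10^-3 mol
[Cr2O7^2-] = 1.009 × 10^-3 / 0.01957 = 0.05154 mol/L

0.05154 mol/L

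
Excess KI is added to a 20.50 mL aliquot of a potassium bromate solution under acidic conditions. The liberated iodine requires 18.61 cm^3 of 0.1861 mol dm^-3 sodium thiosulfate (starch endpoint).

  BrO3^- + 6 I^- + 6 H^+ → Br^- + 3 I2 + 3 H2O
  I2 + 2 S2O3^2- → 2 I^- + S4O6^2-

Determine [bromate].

n(S2O3^2-) = 0.01861 × 0.1861 = 3.463 × 10^-3 mol
n(I2) = n(S2O3^2-)/2 = 1.732 × 10^-3 mol
From the 1:3 ratio, n(BrO3^-) in the aliquot = 1/3 × 1.732 × 10^-3 = 5.772 × 10^-4 mol
[BrO3^-] = 5.772 × 10^-4 / 0.02050 = 0.02816 mol/L

0.02816 mol/L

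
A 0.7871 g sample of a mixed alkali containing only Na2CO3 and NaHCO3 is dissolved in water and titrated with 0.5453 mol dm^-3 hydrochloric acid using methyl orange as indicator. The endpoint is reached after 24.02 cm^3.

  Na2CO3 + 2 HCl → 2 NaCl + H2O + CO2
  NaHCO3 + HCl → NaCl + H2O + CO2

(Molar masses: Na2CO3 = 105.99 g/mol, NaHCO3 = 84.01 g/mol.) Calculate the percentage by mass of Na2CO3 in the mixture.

68.01 %

n(HCl) = 0.02402 × 0.5453 = 0.01310 mol
Let x = n(Na2CO3), y = n(NaHCO3).
Titrant: 2x + 1y = 0.01310;  mass: 105.99x + 84.01y = 0.7871
Solving, x = 5.050 × 10^-3 mol, y = 2.997 × 10^-3 mol
mass of Na2CO3 = 5.050 × 10^-3 × 105.99 = 0.5353 g
% Na2CO3 = 0.5353 / 0.7871 × 100 = 68.01 %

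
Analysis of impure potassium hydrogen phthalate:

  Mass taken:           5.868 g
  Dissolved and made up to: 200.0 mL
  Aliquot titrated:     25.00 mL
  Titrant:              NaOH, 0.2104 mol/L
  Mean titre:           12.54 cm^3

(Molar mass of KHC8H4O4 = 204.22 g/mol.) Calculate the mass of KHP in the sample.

KHC8H4O4 + NaOH → KNaC8H4O4 + H2O
n(NaOH) per titration = 0.01254 × 0.2104 = 2.638 × 10^-3 mol
n(KHC8H4O4) in each aliquot = 2.638 × 10^-3 mol (1:1 ratio)
n(KHC8H4O4) in the whole flask = 2.638 × 10^-3 × 200.0/25.00 = 0.02111 mol
mass of KHC8H4O4 = 0.02111 × 204.22 = 4.311 g

4.311 g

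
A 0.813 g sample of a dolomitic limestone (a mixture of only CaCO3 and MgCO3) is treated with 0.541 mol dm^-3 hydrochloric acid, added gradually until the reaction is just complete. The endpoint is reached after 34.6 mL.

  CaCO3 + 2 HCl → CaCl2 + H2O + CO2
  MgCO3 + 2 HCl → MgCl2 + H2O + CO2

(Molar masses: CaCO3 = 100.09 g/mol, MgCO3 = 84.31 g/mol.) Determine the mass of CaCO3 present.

0.152 g

n(HCl) = 0.0346 × 0.541 = 0.0187 mol
Let x = n(CaCO3), y = n(MgCO3).
Titrant: 2x + 2y = 0.0187;  mass: 100.09x + 84.31y = 0.813
Solving, x = 1.52 × 10^-3 mol, y = 7.84 × 10^-3 mol
mass of CaCO3 = 1.52 × 10^-3 × 100.09 = 0.152 g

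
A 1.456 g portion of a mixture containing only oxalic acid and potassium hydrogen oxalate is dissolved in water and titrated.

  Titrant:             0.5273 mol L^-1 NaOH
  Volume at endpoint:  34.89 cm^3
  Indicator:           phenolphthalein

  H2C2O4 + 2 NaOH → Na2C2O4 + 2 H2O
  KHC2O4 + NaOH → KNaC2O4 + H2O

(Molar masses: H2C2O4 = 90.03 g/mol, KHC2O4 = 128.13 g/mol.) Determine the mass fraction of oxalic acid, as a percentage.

n(NaOH) = 0.03489 × 0.5273 = 0.01840 mol
Let x = n(H2C2O4), y = n(KHC2O4).
Titrant: 2x + 1y = 0.01840;  mass: 90.03x + 128.13y = 1.456
Solving, x = 5.422 × 10^-3 mol, y = 7.554 × 10^-3 mol
mass of H2C2O4 = 5.422 × 10^-3 × 90.03 = 0.4881 g
% H2C2O4 = 0.4881 / 1.456 × 100 = 33.53 %

33.53 %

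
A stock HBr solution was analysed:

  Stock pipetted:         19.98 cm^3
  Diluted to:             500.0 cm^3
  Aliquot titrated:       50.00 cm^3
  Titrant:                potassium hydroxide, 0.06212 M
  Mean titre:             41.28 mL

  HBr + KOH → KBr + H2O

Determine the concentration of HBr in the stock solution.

1.283 M

n(KOH) = 0.04128 × 0.06212 = 2.564 × 10^-3 mol
n(HBr) in the aliquot = 2.564 × 10^-3 mol (1:1 ratio)
[HBr]_dilute = 2.564 × 10^-3 / 0.05000 = 0.05129 mol/L
Dilution factor = 500.0 / 19.98 = 25.03
[HBr]_stock = 0.05129 × 25.03 = 1.283 mol/L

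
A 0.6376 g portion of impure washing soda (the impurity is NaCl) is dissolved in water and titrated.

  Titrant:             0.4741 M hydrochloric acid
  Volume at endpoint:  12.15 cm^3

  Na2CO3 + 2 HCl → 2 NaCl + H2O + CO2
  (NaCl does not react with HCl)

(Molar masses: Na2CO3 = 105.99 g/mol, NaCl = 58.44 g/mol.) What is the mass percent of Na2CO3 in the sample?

47.88 %

n(HCl) = 0.01215 × 0.4741 = 5.760 × 10^-3 mol
Let x = n(Na2CO3), y = n(NaCl).
Titrant: 2x = 5.760 × 10^-3;  mass: 105.99x + 58.44y = 0.6376
Solving, x = 2.880 × 10^-3 mol, y = 5.687 × 10^-3 mol
mass of Na2CO3 = 2.880 × 10^-3 × 105.99 = 0.3053 g
% Na2CO3 = 0.3053 / 0.6376 × 100 = 47.88 %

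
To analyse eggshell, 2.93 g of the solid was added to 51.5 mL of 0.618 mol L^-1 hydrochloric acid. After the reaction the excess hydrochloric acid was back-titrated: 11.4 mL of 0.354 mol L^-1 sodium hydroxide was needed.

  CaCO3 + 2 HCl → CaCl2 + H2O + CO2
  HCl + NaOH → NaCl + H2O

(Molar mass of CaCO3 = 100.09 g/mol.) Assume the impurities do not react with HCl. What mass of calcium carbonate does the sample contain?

1.39 g

n(HCl) added = 0.0515 × 0.618 = 0.0318 mol
n(NaOH) used in back-titration = 0.0114 × 0.354 = 4.04 × 10^-3 mol
n(HCl) left over = 4.04 × 10^-3 mol (1:1 ratio)
n(HCl) consumed by analyte = 0.0318 − 4.04 × 10^-3 = 0.0278 mol
From the 1:2 ratio, n(CaCO3) = 1/2 × 0.0278 = 0.0139 mol
mass of CaCO3 = 0.0139 × 100.09 = 1.39 g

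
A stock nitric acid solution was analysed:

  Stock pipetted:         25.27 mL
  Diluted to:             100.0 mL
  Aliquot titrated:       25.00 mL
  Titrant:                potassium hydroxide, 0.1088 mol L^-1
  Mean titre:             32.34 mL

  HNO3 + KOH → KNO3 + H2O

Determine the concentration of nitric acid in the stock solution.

0.5570 mol/L

n(KOH) = 0.03234 × 0.1088 = 3.519 × 10^-3 mol
n(HNO3) in the aliquot = 3.519 × 10^-3 mol (1:1 ratio)
[HNO3]_dilute = 3.519 × 10^-3 / 0.02500 = 0.1407 mol/L
Dilution factor = 100.0 / 25.27 = 3.957
[HNO3]_stock = 0.1407 × 3.957 = 0.5570 mol/L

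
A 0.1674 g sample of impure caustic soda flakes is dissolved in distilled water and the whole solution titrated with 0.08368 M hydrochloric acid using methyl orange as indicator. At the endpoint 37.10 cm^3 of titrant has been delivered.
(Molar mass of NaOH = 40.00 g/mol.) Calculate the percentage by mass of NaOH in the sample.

74.18 %

NaOH + HCl → NaCl + H2O
n(HCl) = 0.03710 L × 0.08368 mol/L = 3.105 × 10^-3 mol
n(NaOH) = 3.105 × 10^-3 mol (1:1 ratio)
mass of NaOH = 3.105 × 10^-3 × 40.00 g/mol = 0.1242 g
% NaOH = 0.1242 / 0.1674 × 100 = 74.18 %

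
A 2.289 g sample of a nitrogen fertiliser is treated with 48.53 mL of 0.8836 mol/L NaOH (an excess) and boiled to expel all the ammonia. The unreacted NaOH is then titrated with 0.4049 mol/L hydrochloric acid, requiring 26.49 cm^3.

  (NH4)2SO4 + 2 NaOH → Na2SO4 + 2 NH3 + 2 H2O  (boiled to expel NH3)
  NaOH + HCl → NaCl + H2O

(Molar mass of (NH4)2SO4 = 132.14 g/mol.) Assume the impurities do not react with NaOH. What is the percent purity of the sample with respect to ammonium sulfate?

92.81 %

n(NaOH) added = 0.04853 × 0.8836 = 0.04288 mol
n(HCl) used in back-titration = 0.02649 × 0.4049 = 0.01073 mol
n(NaOH) left over = 0.01073 mol (1:1 ratio)
n(NaOH) consumed by analyte = 0.04288 − 0.01073 = 0.03216 mol
From the 1:2 ratio, n((NH4)2SO4) = 1/2 × 0.03216 = 0.01608 mol
mass of (NH4)2SO4 = 0.01608 × 132.14 = 2.125 g
% (NH4)2SO4 = 2.125 / 2.289 × 100 = 92.81 %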